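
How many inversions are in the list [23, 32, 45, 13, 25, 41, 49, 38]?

9 inversions

Element-by-element contributions:
23 → 13 → 1
32 → 13, 25 → 2
45 → 13, 25, 41, 38 → 4
13 → none → 0
25 → none → 0
41 → 38 → 1
49 → 38 → 1
38 → none → 0
Sum: 1 + 2 + 4 + 0 + 0 + 1 + 1 + 0 = 9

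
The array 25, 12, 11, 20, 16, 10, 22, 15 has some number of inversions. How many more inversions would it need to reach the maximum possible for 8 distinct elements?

12 inversions short

Maximum inversions for 8 distinct elements is C(8, 2) = 8·7/2 = 28.
Current inversions — for each element, count later smaller elements:
25: 7
12: 2
11: 1
20: 3
16: 2
10: 0
22: 1
15: 0
Current total: 7 + 2 + 1 + 3 + 2 + 0 + 1 + 0 = 16
Shortfall: 28 − 16 = 12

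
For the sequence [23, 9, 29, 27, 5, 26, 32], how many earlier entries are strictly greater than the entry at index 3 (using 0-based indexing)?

1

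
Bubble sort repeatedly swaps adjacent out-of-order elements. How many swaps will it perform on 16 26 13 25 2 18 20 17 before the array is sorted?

There are 15 adjacent swaps.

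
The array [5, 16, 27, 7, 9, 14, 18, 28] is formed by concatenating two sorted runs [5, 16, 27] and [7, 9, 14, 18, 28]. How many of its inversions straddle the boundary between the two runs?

7 cross-inversions

Take each right-half value and tally the left-half values above it:
r = 7: 16, 27 → 2
r = 9: 16, 27 → 2
r = 14: 16, 27 → 2
r = 18: 27 → 1
r = 28: none → 0
Cross-inversions: 2 + 2 + 2 + 1 + 0 = 7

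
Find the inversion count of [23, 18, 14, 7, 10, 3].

Sweep left to right; for each value list the smaller values that follow it:
23: 5
18: 4
14: 3
7: 1
10: 1
3: 0
Sum: 5 + 4 + 3 + 1 + 1 + 0 = 14

14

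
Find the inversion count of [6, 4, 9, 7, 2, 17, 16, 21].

Inversions: 7

Element-by-element contributions:
6: 2
4: 1
9: 2
7: 1
2: 0
17: 1
16: 0
21: 0
Sum: 2 + 1 + 2 + 1 + 0 + 1 + 0 + 0 = 7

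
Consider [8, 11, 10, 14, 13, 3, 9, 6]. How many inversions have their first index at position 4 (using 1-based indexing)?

The element at index 4 is 14.
Elements after it: 13, 3, 9, 6
Those smaller than 14: 13, 3, 9, 6

4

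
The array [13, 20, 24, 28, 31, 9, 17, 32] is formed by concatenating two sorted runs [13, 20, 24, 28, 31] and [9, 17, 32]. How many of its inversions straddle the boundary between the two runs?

For each element r of the right run, count left-run elements greater than r:
r = 9: 13, 20, 24, 28, 31 → 5
r = 17: 20, 24, 28, 31 → 4
r = 32: none → 0
Cross-inversions: 5 + 4 + 0 = 9

9 split inversions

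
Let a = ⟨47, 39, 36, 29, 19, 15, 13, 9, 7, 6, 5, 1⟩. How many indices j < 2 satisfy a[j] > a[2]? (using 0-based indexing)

2

The element at index 2 is 36.
Elements before it: 47, 39
Those larger than 36: 47, 39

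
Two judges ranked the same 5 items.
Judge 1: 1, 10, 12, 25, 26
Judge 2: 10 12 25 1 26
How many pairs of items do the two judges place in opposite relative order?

Assign each item its position (1..5) in the first ordering, then rewrite the second ordering as that position sequence:
positions: 1→1, 10→2, 12→3, 25→4, 26→5
second ordering as positions: [2, 3, 4, 1, 5]
Discordant pairs = inversions in this position sequence.
2: 1 → 1
3: 1 → 1
4: 1 → 1
1: 0
5: 0
Total: 1 + 1 + 1 + 0 + 0 = 3

3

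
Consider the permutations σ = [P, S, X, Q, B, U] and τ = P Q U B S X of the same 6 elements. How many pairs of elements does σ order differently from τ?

There are 7 discordant pairs.

Assign each item its position (1..6) in the first ordering, then rewrite the second ordering as that position sequence:
positions: P→1, S→2, X→3, Q→4, B→5, U→6
second ordering as positions: [1, 4, 6, 5, 2, 3]
Discordant pairs = inversions in this position sequence.
1: 0
4: 2, 3 → 2
6: 5, 2, 3 → 3
5: 2, 3 → 2
2: 0
3: 0
Total: 0 + 2 + 3 + 2 + 0 + 0 = 7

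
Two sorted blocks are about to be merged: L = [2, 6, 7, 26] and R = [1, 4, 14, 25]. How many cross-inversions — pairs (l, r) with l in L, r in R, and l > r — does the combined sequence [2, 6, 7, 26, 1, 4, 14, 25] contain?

9

For each element r of the right run, count left-run elements greater than r:
r = 1: 2, 6, 7, 26 → 4
r = 4: 6, 7, 26 → 3
r = 14: 26 → 1
r = 25: 26 → 1
Cross-inversions: 4 + 3 + 1 + 1 = 9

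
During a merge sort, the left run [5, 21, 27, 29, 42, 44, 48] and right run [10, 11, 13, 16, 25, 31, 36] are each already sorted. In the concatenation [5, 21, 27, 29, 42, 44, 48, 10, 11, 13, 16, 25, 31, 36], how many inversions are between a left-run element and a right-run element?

35 split inversions

For each element r of the right run, count left-run elements greater than r:
r = 10: 21, 27, 29, 42, 44, 48 → 6
r = 11: 21, 27, 29, 42, 44, 48 → 6
r = 13: 21, 27, 29, 42, 44, 48 → 6
r = 16: 21, 27, 29, 42, 44, 48 → 6
r = 25: 27, 29, 42, 44, 48 → 5
r = 31: 42, 44, 48 → 3
r = 36: 42, 44, 48 → 3
Cross-inversions: 6 + 6 + 6 + 6 + 5 + 3 + 3 = 35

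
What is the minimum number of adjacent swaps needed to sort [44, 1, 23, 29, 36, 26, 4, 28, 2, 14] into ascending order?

28

Minimum adjacent swaps = number of inversions (each swap of adjacent out-of-order elements removes one inversion and no swap can remove more).
Count inversions — for each element, later elements that are smaller:
44: 1, 23, 29, 36, 26, 4, 28, 2, 14 → 9
1: none → 0
23: 4, 2, 14 → 3
29: 26, 4, 28, 2, 14 → 5
36: 26, 4, 28, 2, 14 → 5
26: 4, 2, 14 → 3
4: 2 → 1
28: 2, 14 → 2
2: none → 0
14: none → 0
Total inversions: 9 + 0 + 3 + 5 + 5 + 3 + 1 + 2 + 0 + 0 = 28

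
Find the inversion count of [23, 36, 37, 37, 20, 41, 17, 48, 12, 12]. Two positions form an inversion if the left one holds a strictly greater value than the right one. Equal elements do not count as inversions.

Sweep left to right; for each value list the smaller values that follow it:
23 → 20, 17, 12, 12 → 4
36 → 20, 17, 12, 12 → 4
37 → 20, 17, 12, 12 → 4
37 → 20, 17, 12, 12 → 4
20 → 17, 12, 12 → 3
41 → 17, 12, 12 → 3
17 → 12, 12 → 2
48 → 12, 12 → 2
12 → none → 0
12 → none → 0
Sum: 4 + 4 + 4 + 4 + 3 + 3 + 2 + 2 + 0 + 0 = 26

Inversions: 26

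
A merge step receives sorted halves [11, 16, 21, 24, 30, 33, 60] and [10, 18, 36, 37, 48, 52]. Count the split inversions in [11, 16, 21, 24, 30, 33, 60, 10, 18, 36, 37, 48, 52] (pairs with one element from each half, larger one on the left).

Take each right-half value and tally the left-half values above it:
r = 10: 11, 16, 21, 24, 30, 33, 60 → 7
r = 18: 21, 24, 30, 33, 60 → 5
r = 36: 60 → 1
r = 37: 60 → 1
r = 48: 60 → 1
r = 52: 60 → 1
Cross-inversions: 7 + 5 + 1 + 1 + 1 + 1 = 16

There are 16 split inversions.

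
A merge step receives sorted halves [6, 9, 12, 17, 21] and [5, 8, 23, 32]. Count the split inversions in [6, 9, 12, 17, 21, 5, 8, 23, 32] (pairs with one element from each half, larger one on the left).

For each element r of the right run, count left-run elements greater than r:
r = 5: 6, 9, 12, 17, 21 → 5
r = 8: 9, 12, 17, 21 → 4
r = 23: none → 0
r = 32: none → 0
Cross-inversions: 5 + 4 + 0 + 0 = 9

Cross-inversions: 9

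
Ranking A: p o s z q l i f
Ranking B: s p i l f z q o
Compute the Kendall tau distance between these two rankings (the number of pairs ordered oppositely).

14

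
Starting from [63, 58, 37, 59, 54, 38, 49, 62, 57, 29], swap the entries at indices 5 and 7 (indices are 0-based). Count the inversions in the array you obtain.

32 inversions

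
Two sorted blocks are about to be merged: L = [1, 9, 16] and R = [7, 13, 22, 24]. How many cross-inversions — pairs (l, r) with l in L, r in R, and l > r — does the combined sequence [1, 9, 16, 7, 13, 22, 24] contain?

3

For each element r of the right run, count left-run elements greater than r:
r = 7: 9, 16 → 2
r = 13: 16 → 1
r = 22: none → 0
r = 24: none → 0
Cross-inversions: 2 + 1 + 0 + 0 = 3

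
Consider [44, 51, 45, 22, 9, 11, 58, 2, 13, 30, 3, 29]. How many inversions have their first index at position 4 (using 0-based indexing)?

2

The element at index 4 is 9.
Elements after it: 11, 58, 2, 13, 30, 3, 29
Those smaller than 9: 2, 3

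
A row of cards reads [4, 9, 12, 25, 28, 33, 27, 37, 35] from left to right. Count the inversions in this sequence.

There are 3 out-of-order pairs.

Element-by-element contributions:
4: 0
9: 0
12: 0
25: 0
28: 1
33: 1
27: 0
37: 1
35: 0
Sum: 0 + 0 + 0 + 0 + 1 + 1 + 0 + 1 + 0 = 3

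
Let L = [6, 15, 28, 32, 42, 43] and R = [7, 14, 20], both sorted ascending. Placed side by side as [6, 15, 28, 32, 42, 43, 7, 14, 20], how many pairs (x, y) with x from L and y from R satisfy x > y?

14 cross-inversions

Count, for every r in R, how many entries of L exceed r:
r = 7: 15, 28, 32, 42, 43 → 5
r = 14: 15, 28, 32, 42, 43 → 5
r = 20: 28, 32, 42, 43 → 4
Cross-inversions: 5 + 5 + 4 = 14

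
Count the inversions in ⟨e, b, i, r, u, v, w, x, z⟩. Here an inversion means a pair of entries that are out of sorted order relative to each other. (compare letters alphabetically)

1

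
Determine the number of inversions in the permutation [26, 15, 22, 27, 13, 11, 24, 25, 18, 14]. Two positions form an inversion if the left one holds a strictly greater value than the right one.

27 inversions

For each element, count later entries that are smaller:
26: 8
15: 3
22: 4
27: 6
13: 1
11: 0
24: 2
25: 2
18: 1
14: 0
Sum: 8 + 3 + 4 + 6 + 1 + 0 + 2 + 2 + 1 + 0 = 27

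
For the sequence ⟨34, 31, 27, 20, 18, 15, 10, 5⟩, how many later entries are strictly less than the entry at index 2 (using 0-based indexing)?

5 such elements

The element at index 2 is 27.
Elements after it: 20, 18, 15, 10, 5
Those smaller than 27: 20, 18, 15, 10, 5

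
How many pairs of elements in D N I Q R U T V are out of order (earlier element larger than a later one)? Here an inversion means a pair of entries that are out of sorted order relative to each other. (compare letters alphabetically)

For each element, count later entries that are smaller:
D: 0
N: 1
I: 0
Q: 0
R: 0
U: 1
T: 0
V: 0
Sum: 0 + 1 + 0 + 0 + 0 + 1 + 0 + 0 = 2

2 inversions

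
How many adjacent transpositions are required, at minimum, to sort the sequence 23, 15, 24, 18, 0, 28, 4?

Minimum adjacent swaps = number of inversions (each swap of adjacent out-of-order elements removes one inversion and no swap can remove more).
Count inversions — for each element, later elements that are smaller:
23: 15, 18, 0, 4 → 4
15: 0, 4 → 2
24: 18, 0, 4 → 3
18: 0, 4 → 2
0: none → 0
28: 4 → 1
4: none → 0
Total inversions: 4 + 2 + 3 + 2 + 0 + 1 + 0 = 12

12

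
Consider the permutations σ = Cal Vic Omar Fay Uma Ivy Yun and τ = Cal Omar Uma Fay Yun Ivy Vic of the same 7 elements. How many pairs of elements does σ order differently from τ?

7

Assign each item its position (1..7) in the first ordering, then rewrite the second ordering as that position sequence:
positions: Cal→1, Vic→2, Omar→3, Fay→4, Uma→5, Ivy→6, Yun→7
second ordering as positions: [1, 3, 5, 4, 7, 6, 2]
Discordant pairs = inversions in this position sequence.
1: 0
3: 2 → 1
5: 4, 2 → 2
4: 2 → 1
7: 6, 2 → 2
6: 2 → 1
2: 0
Total: 0 + 1 + 2 + 1 + 2 + 1 + 0 = 7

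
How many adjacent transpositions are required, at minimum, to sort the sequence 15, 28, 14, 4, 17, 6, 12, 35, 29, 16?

19

The minimum number of adjacent swaps to sort an array equals its inversion count, since every such swap removes exactly one inversion.
Count inversions — for each element, later elements that are smaller:
15: 14, 4, 6, 12 → 4
28: 14, 4, 17, 6, 12, 16 → 6
14: 4, 6, 12 → 3
4: none → 0
17: 6, 12, 16 → 3
6: none → 0
12: none → 0
35: 29, 16 → 2
29: 16 → 1
16: none → 0
Total inversions: 4 + 6 + 3 + 0 + 3 + 0 + 0 + 2 + 1 + 0 = 19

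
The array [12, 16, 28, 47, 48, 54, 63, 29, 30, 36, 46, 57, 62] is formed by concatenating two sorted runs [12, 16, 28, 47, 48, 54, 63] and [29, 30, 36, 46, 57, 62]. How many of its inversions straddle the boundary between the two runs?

Take each right-half value and tally the left-half values above it:
r = 29: 47, 48, 54, 63 → 4
r = 30: 47, 48, 54, 63 → 4
r = 36: 47, 48, 54, 63 → 4
r = 46: 47, 48, 54, 63 → 4
r = 57: 63 → 1
r = 62: 63 → 1
Cross-inversions: 4 + 4 + 4 + 4 + 1 + 1 = 18

Split inversions: 18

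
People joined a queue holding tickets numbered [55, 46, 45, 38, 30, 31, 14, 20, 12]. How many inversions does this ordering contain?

Inversions: 34

Sweep left to right; for each value list the smaller values that follow it:
55: 8
46: 7
45: 6
38: 5
30: 3
31: 3
14: 1
20: 1
12: 0
Sum: 8 + 7 + 6 + 5 + 3 + 3 + 1 + 1 + 0 = 34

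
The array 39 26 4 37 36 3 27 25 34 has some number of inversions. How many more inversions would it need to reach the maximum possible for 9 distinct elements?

14

Maximum inversions for 9 distinct elements is C(9, 2) = 9·8/2 = 36.
Current inversions — for each element, count later smaller elements:
39: 8
26: 3
4: 1
37: 5
36: 4
3: 0
27: 1
25: 0
34: 0
Current total: 8 + 3 + 1 + 5 + 4 + 0 + 1 + 0 + 0 = 22
Shortfall: 36 − 22 = 14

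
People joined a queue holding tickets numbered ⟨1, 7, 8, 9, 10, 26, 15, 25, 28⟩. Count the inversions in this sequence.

There are 2 inversions.

For each element, count later entries that are smaller:
1 → none → 0
7 → none → 0
8 → none → 0
9 → none → 0
10 → none → 0
26 → 15, 25 → 2
15 → none → 0
25 → none → 0
28 → none → 0
Sum: 0 + 0 + 0 + 0 + 0 + 2 + 0 + 0 + 0 = 2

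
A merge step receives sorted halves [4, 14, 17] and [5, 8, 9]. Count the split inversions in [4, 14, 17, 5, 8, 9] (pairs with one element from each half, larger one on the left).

Split inversions: 6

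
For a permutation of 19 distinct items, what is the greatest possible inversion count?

A reversed (strictly descending) arrangement makes every pair an inversion, giving C(19, 2) inversions.
C(19, 2) = 19·18/2 = 171

Inversions: 171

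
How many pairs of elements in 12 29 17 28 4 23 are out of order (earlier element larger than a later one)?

8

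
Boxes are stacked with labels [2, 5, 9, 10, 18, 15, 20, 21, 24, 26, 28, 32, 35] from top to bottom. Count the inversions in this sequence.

Count, for each position, how many later elements it exceeds:
2 → none → 0
5 → none → 0
9 → none → 0
10 → none → 0
18 → 15 → 1
15 → none → 0
20 → none → 0
21 → none → 0
24 → none → 0
26 → none → 0
28 → none → 0
32 → none → 0
35 → none → 0
Sum: 0 + 0 + 0 + 0 + 1 + 0 + 0 + 0 + 0 + 0 + 0 + 0 + 0 = 1

Inversions: 1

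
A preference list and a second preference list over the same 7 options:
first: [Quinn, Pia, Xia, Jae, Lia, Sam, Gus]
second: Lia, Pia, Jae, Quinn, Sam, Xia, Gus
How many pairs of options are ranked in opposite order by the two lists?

There are 8 pairs.

Assign each item its position (1..7) in the first ordering, then rewrite the second ordering as that position sequence:
positions: Quinn→1, Pia→2, Xia→3, Jae→4, Lia→5, Sam→6, Gus→7
second ordering as positions: [5, 2, 4, 1, 6, 3, 7]
Discordant pairs = inversions in this position sequence.
5: 2, 4, 1, 3 → 4
2: 1 → 1
4: 1, 3 → 2
1: 0
6: 3 → 1
3: 0
7: 0
Total: 4 + 1 + 2 + 0 + 1 + 0 + 0 = 8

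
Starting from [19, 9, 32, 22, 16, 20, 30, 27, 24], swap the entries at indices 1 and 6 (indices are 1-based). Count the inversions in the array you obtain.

Positions 1 and 6 hold 19 and 20; after swapping, the array is [20, 9, 32, 22, 16, 19, 30, 27, 24].
Element-by-element contributions:
20 → 9, 16, 19 → 3
9 → none → 0
32 → 22, 16, 19, 30, 27, 24 → 6
22 → 16, 19 → 2
16 → none → 0
19 → none → 0
30 → 27, 24 → 2
27 → 24 → 1
24 → none → 0
Sum: 3 + 0 + 6 + 2 + 0 + 0 + 2 + 1 + 0 = 14

14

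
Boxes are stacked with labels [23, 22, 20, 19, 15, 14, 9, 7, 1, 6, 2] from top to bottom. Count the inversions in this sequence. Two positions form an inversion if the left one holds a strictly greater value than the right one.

53

Sweep left to right; for each value list the smaller values that follow it:
23 → 22, 20, 19, 15, 14, 9, 7, 1, 6, 2 → 10
22 → 20, 19, 15, 14, 9, 7, 1, 6, 2 → 9
20 → 19, 15, 14, 9, 7, 1, 6, 2 → 8
19 → 15, 14, 9, 7, 1, 6, 2 → 7
15 → 14, 9, 7, 1, 6, 2 → 6
14 → 9, 7, 1, 6, 2 → 5
9 → 7, 1, 6, 2 → 4
7 → 1, 6, 2 → 3
1 → none → 0
6 → 2 → 1
2 → none → 0
Sum: 10 + 9 + 8 + 7 + 6 + 5 + 4 + 3 + 0 + 1 + 0 = 53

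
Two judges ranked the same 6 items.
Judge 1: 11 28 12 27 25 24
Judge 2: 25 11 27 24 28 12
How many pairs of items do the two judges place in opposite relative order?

8

Assign each item its position (1..6) in the first ordering, then rewrite the second ordering as that position sequence:
positions: 11→1, 28→2, 12→3, 27→4, 25→5, 24→6
second ordering as positions: [5, 1, 4, 6, 2, 3]
Discordant pairs = inversions in this position sequence.
5: 1, 4, 2, 3 → 4
1: 0
4: 2, 3 → 2
6: 2, 3 → 2
2: 0
3: 0
Total: 4 + 0 + 2 + 2 + 0 + 0 = 8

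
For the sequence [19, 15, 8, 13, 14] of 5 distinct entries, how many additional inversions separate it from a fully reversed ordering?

3

Maximum inversions for 5 distinct elements is C(5, 2) = 5·4/2 = 10.
Current inversions — for each element, count later smaller elements:
19: 4
15: 3
8: 0
13: 0
14: 0
Current total: 4 + 3 + 0 + 0 + 0 = 7
Shortfall: 10 − 7 = 3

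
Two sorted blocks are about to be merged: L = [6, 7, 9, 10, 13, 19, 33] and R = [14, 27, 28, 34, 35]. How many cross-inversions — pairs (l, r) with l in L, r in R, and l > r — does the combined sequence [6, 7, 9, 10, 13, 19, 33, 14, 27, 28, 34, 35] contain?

There are 4 split inversions.

For each element r of the right run, count left-run elements greater than r:
r = 14: 19, 33 → 2
r = 27: 33 → 1
r = 28: 33 → 1
r = 34: none → 0
r = 35: none → 0
Cross-inversions: 2 + 1 + 1 + 0 + 0 = 4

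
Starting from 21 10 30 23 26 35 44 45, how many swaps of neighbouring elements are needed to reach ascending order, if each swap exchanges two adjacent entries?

3

Minimum adjacent swaps = number of inversions (each swap of adjacent out-of-order elements removes one inversion and no swap can remove more).
Count inversions — for each element, later elements that are smaller:
21: 10 → 1
10: none → 0
30: 23, 26 → 2
23: none → 0
26: none → 0
35: none → 0
44: none → 0
45: none → 0
Total inversions: 1 + 0 + 2 + 0 + 0 + 0 + 0 + 0 = 3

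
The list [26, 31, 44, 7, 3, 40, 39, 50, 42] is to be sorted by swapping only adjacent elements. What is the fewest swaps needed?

Each adjacent swap fixes exactly one inversion, so the minimum swap count equals the number of inversions.
Count inversions — for each element, later elements that are smaller:
26: 7, 3 → 2
31: 7, 3 → 2
44: 7, 3, 40, 39, 42 → 5
7: 3 → 1
3: none → 0
40: 39 → 1
39: none → 0
50: 42 → 1
42: none → 0
Total inversions: 2 + 2 + 5 + 1 + 0 + 1 + 0 + 1 + 0 = 12

12 adjacent swaps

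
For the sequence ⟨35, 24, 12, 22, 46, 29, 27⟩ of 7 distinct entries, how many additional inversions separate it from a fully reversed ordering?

11

Maximum inversions for 7 distinct elements is C(7, 2) = 7·6/2 = 21.
Current inversions — for each element, count later smaller elements:
35: 5
24: 2
12: 0
22: 0
46: 2
29: 1
27: 0
Current total: 5 + 2 + 0 + 0 + 2 + 1 + 0 = 10
Shortfall: 21 − 10 = 11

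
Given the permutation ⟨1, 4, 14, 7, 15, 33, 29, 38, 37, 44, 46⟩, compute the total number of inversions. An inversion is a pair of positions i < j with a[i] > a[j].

3

Sweep left to right; for each value list the smaller values that follow it:
1: 0
4: 0
14: 1
7: 0
15: 0
33: 1
29: 0
38: 1
37: 0
44: 0
46: 0
Sum: 0 + 0 + 1 + 0 + 0 + 1 + 0 + 1 + 0 + 0 + 0 = 3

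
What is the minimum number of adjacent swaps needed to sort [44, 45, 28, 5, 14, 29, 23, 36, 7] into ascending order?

Minimum adjacent swaps = number of inversions (each swap of adjacent out-of-order elements removes one inversion and no swap can remove more).
Count inversions — for each element, later elements that are smaller:
44: 28, 5, 14, 29, 23, 36, 7 → 7
45: 28, 5, 14, 29, 23, 36, 7 → 7
28: 5, 14, 23, 7 → 4
5: none → 0
14: 7 → 1
29: 23, 7 → 2
23: 7 → 1
36: 7 → 1
7: none → 0
Total inversions: 7 + 7 + 4 + 0 + 1 + 2 + 1 + 1 + 0 = 23

There are 23 adjacent swaps.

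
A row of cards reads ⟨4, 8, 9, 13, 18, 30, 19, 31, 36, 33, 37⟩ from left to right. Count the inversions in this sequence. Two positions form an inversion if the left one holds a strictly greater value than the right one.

Inversions: 2

Count, for each position, how many later elements it exceeds:
4: 0
8: 0
9: 0
13: 0
18: 0
30: 1
19: 0
31: 0
36: 1
33: 0
37: 0
Sum: 0 + 0 + 0 + 0 + 0 + 1 + 0 + 0 + 1 + 0 + 0 = 2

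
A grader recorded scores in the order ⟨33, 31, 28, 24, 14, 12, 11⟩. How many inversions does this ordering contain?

Inversions: 21

Element-by-element contributions:
33: 6
31: 5
28: 4
24: 3
14: 2
12: 1
11: 0
Sum: 6 + 5 + 4 + 3 + 2 + 1 + 0 = 21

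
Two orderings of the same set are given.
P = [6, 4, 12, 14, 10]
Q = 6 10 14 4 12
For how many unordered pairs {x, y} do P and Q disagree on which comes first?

Disagreeing pairs: 5

Assign each item its position (1..5) in the first ordering, then rewrite the second ordering as that position sequence:
positions: 6→1, 4→2, 12→3, 14→4, 10→5
second ordering as positions: [1, 5, 4, 2, 3]
Discordant pairs = inversions in this position sequence.
1: 0
5: 4, 2, 3 → 3
4: 2, 3 → 2
2: 0
3: 0
Total: 0 + 3 + 2 + 0 + 0 = 5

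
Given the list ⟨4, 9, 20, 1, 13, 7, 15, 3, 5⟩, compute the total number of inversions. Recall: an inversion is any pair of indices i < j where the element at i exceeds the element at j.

Element-by-element contributions:
4 → 1, 3 → 2
9 → 1, 7, 3, 5 → 4
20 → 1, 13, 7, 15, 3, 5 → 6
1 → none → 0
13 → 7, 3, 5 → 3
7 → 3, 5 → 2
15 → 3, 5 → 2
3 → none → 0
5 → none → 0
Sum: 2 + 4 + 6 + 0 + 3 + 2 + 2 + 0 + 0 = 19

19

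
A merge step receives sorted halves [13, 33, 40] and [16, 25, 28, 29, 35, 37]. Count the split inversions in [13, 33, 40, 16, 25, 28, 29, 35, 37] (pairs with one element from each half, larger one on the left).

10 cross-inversions

Count, for every r in R, how many entries of L exceed r:
r = 16: 33, 40 → 2
r = 25: 33, 40 → 2
r = 28: 33, 40 → 2
r = 29: 33, 40 → 2
r = 35: 40 → 1
r = 37: 40 → 1
Cross-inversions: 2 + 2 + 2 + 2 + 1 + 1 = 10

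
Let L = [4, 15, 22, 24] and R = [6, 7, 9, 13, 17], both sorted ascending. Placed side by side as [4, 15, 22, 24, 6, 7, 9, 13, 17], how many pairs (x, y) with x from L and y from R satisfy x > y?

Take each right-half value and tally the left-half values above it:
r = 6: 15, 22, 24 → 3
r = 7: 15, 22, 24 → 3
r = 9: 15, 22, 24 → 3
r = 13: 15, 22, 24 → 3
r = 17: 22, 24 → 2
Cross-inversions: 3 + 3 + 3 + 3 + 2 = 14

There are 14 cross-inversions.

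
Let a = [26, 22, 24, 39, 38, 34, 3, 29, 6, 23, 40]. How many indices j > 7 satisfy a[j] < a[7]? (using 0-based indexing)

The element at index 7 is 29.
Elements after it: 6, 23, 40
Those smaller than 29: 6, 23

2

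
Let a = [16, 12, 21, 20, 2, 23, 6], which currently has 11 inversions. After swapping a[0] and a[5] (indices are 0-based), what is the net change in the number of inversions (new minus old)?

Positions 0 and 5 hold 16 and 23; after swapping, the array is [23, 12, 21, 20, 2, 16, 6].
For each element, count later entries that are smaller:
23 → 12, 21, 20, 2, 16, 6 → 6
12 → 2, 6 → 2
21 → 20, 2, 16, 6 → 4
20 → 2, 16, 6 → 3
2 → none → 0
16 → 6 → 1
6 → none → 0
Sum: 6 + 2 + 4 + 3 + 0 + 1 + 0 = 16
Change: 16 − 11 = +5

+5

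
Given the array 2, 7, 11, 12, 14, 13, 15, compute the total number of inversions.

Listing every pair i<j with a[i]>a[j] (using 0-based positions):
(4,5): 14 > 13
That's 1 pair.

1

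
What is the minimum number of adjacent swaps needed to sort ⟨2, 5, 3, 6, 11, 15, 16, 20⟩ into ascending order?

Minimum adjacent swaps = number of inversions (each swap of adjacent out-of-order elements removes one inversion and no swap can remove more).
Count inversions — for each element, later elements that are smaller:
2: none → 0
5: 3 → 1
3: none → 0
6: none → 0
11: none → 0
15: none → 0
16: none → 0
20: none → 0
Total inversions: 0 + 1 + 0 + 0 + 0 + 0 + 0 + 0 = 1

1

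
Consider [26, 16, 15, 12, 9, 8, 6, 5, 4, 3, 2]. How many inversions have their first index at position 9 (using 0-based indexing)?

The element at index 9 is 3.
Elements after it: 2
Those smaller than 3: 2

1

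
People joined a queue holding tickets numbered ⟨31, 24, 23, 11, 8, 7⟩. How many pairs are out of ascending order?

15 out-of-order pairs

Element-by-element contributions:
31 → 24, 23, 11, 8, 7 → 5
24 → 23, 11, 8, 7 → 4
23 → 11, 8, 7 → 3
11 → 8, 7 → 2
8 → 7 → 1
7 → none → 0
Sum: 5 + 4 + 3 + 2 + 1 + 0 = 15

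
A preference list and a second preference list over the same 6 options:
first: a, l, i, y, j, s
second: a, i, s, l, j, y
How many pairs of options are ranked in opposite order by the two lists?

Pairs: 5

Assign each item its position (1..6) in the first ordering, then rewrite the second ordering as that position sequence:
positions: a→1, l→2, i→3, y→4, j→5, s→6
second ordering as positions: [1, 3, 6, 2, 5, 4]
Discordant pairs = inversions in this position sequence.
1: 0
3: 2 → 1
6: 2, 5, 4 → 3
2: 0
5: 4 → 1
4: 0
Total: 0 + 1 + 3 + 0 + 1 + 0 = 5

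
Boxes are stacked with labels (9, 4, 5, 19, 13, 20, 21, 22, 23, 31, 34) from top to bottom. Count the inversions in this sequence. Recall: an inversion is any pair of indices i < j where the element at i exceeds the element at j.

For each element, count later entries that are smaller:
9 → 4, 5 → 2
4 → none → 0
5 → none → 0
19 → 13 → 1
13 → none → 0
20 → none → 0
21 → none → 0
22 → none → 0
23 → none → 0
31 → none → 0
34 → none → 0
Sum: 2 + 0 + 0 + 1 + 0 + 0 + 0 + 0 + 0 + 0 + 0 = 3

3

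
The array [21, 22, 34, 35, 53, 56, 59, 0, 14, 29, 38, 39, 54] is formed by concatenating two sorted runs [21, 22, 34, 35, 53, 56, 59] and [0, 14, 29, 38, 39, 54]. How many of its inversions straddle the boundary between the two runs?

27

Count, for every r in R, how many entries of L exceed r:
r = 0: 21, 22, 34, 35, 53, 56, 59 → 7
r = 14: 21, 22, 34, 35, 53, 56, 59 → 7
r = 29: 34, 35, 53, 56, 59 → 5
r = 38: 53, 56, 59 → 3
r = 39: 53, 56, 59 → 3
r = 54: 56, 59 → 2
Cross-inversions: 7 + 7 + 5 + 3 + 3 + 2 = 27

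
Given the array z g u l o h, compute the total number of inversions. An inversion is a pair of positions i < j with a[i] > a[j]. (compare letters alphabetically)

Inversion pairs (indices are 1-based):
(1,2): z > g
(1,3): z > u
(1,4): z > l
(1,5): z > o
(1,6): z > h
(3,4): u > l
(3,5): u > o
(3,6): u > h
(4,6): l > h
(5,6): o > h
That's 10 pairs.

10 inversions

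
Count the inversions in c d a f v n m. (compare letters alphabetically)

There are 5 inversions.

Listing every pair i<j with a[i]>a[j] (using 0-based positions):
(0,2): c > a
(1,2): d > a
(4,5): v > n
(4,6): v > m
(5,6): n > m
That's 5 pairs.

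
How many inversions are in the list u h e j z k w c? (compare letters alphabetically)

14

For each element, count later entries that are smaller:
u: 5
h: 2
e: 1
j: 1
z: 3
k: 1
w: 1
c: 0
Sum: 5 + 2 + 1 + 1 + 3 + 1 + 1 + 0 = 14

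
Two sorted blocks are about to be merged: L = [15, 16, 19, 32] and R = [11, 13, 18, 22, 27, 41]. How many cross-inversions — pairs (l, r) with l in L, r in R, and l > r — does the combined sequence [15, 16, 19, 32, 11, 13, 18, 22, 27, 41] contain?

12

Count, for every r in R, how many entries of L exceed r:
r = 11: 15, 16, 19, 32 → 4
r = 13: 15, 16, 19, 32 → 4
r = 18: 19, 32 → 2
r = 22: 32 → 1
r = 27: 32 → 1
r = 41: none → 0
Cross-inversions: 4 + 4 + 2 + 1 + 1 + 0 = 12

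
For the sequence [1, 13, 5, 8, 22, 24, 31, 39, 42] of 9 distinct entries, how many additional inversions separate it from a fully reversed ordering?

34

Maximum inversions for 9 distinct elements is C(9, 2) = 9·8/2 = 36.
Current inversions — for each element, count later smaller elements:
1: 0
13: 2
5: 0
8: 0
22: 0
24: 0
31: 0
39: 0
42: 0
Current total: 0 + 2 + 0 + 0 + 0 + 0 + 0 + 0 + 0 = 2
Shortfall: 36 − 2 = 34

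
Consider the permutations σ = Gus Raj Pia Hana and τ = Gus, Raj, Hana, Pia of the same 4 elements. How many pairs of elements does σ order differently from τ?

1

Assign each item its position (1..4) in the first ordering, then rewrite the second ordering as that position sequence:
positions: Gus→1, Raj→2, Pia→3, Hana→4
second ordering as positions: [1, 2, 4, 3]
Discordant pairs = inversions in this position sequence.
1: 0
2: 0
4: 3 → 1
3: 0
Total: 0 + 0 + 1 + 0 = 1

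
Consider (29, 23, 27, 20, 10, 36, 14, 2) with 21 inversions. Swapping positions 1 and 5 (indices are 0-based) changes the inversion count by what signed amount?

+3

Positions 1 and 5 hold 23 and 36; after swapping, the array is [29, 36, 27, 20, 10, 23, 14, 2].
Sweep left to right; for each value list the smaller values that follow it:
29: 6
36: 6
27: 5
20: 3
10: 1
23: 2
14: 1
2: 0
Sum: 6 + 6 + 5 + 3 + 1 + 2 + 1 + 0 = 24
Change: 24 − 21 = +3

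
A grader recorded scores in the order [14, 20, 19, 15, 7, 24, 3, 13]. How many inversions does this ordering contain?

Element-by-element contributions:
14 → 7, 3, 13 → 3
20 → 19, 15, 7, 3, 13 → 5
19 → 15, 7, 3, 13 → 4
15 → 7, 3, 13 → 3
7 → 3 → 1
24 → 3, 13 → 2
3 → none → 0
13 → none → 0
Sum: 3 + 5 + 4 + 3 + 1 + 2 + 0 + 0 = 18

18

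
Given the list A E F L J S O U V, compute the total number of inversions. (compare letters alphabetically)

2 out-of-order pairs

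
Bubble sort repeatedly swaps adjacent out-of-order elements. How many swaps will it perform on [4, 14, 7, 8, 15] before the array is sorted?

The minimum number of adjacent swaps to sort an array equals its inversion count, since every such swap removes exactly one inversion.
Count inversions — for each element, later elements that are smaller:
4: none → 0
14: 7, 8 → 2
7: none → 0
8: none → 0
15: none → 0
Total inversions: 0 + 2 + 0 + 0 + 0 = 2

2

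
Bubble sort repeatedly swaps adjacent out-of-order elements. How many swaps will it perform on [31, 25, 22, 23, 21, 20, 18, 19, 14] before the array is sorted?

Each adjacent swap fixes exactly one inversion, so the minimum swap count equals the number of inversions.
Count inversions — for each element, later elements that are smaller:
31: 25, 22, 23, 21, 20, 18, 19, 14 → 8
25: 22, 23, 21, 20, 18, 19, 14 → 7
22: 21, 20, 18, 19, 14 → 5
23: 21, 20, 18, 19, 14 → 5
21: 20, 18, 19, 14 → 4
20: 18, 19, 14 → 3
18: 14 → 1
19: 14 → 1
14: none → 0
Total inversions: 8 + 7 + 5 + 5 + 4 + 3 + 1 + 1 + 0 = 34

34 adjacent swaps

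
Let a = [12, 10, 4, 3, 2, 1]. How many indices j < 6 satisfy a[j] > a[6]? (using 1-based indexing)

The element at index 6 is 1.
Elements before it: 12, 10, 4, 3, 2
Those larger than 1: 12, 10, 4, 3, 2

5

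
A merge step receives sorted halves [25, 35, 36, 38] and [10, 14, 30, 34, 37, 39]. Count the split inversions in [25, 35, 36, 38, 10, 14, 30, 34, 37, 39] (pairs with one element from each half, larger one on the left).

15

For each element r of the right run, count left-run elements greater than r:
r = 10: 25, 35, 36, 38 → 4
r = 14: 25, 35, 36, 38 → 4
r = 30: 35, 36, 38 → 3
r = 34: 35, 36, 38 → 3
r = 37: 38 → 1
r = 39: none → 0
Cross-inversions: 4 + 4 + 3 + 3 + 1 + 0 = 15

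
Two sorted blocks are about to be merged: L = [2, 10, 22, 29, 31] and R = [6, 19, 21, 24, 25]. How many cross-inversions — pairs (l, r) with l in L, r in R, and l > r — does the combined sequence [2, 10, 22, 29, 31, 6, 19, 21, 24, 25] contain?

For each element r of the right run, count left-run elements greater than r:
r = 6: 10, 22, 29, 31 → 4
r = 19: 22, 29, 31 → 3
r = 21: 22, 29, 31 → 3
r = 24: 29, 31 → 2
r = 25: 29, 31 → 2
Cross-inversions: 4 + 3 + 3 + 2 + 2 = 14

14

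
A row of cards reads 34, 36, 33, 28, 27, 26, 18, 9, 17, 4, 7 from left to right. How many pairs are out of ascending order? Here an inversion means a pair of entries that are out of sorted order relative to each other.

52 out-of-order pairs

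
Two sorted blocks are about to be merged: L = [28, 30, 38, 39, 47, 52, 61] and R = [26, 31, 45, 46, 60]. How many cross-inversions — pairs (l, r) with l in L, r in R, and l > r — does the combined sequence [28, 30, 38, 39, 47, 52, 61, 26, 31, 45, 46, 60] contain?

There are 19 cross-inversions.

Take each right-half value and tally the left-half values above it:
r = 26: 28, 30, 38, 39, 47, 52, 61 → 7
r = 31: 38, 39, 47, 52, 61 → 5
r = 45: 47, 52, 61 → 3
r = 46: 47, 52, 61 → 3
r = 60: 61 → 1
Cross-inversions: 7 + 5 + 3 + 3 + 1 = 19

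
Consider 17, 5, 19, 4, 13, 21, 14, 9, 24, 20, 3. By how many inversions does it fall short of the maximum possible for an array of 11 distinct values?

Maximum inversions for 11 distinct elements is C(11, 2) = 11·10/2 = 55.
Current inversions — for each element, count later smaller elements:
17: 6
5: 2
19: 5
4: 1
13: 2
21: 4
14: 2
9: 1
24: 2
20: 1
3: 0
Current total: 6 + 2 + 5 + 1 + 2 + 4 + 2 + 1 + 2 + 1 + 0 = 26
Shortfall: 55 − 26 = 29

29 inversions short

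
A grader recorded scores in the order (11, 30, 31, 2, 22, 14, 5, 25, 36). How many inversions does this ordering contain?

Sweep left to right; for each value list the smaller values that follow it:
11: 2
30: 5
31: 5
2: 0
22: 2
14: 1
5: 0
25: 0
36: 0
Sum: 2 + 5 + 5 + 0 + 2 + 1 + 0 + 0 + 0 = 15

15 inversions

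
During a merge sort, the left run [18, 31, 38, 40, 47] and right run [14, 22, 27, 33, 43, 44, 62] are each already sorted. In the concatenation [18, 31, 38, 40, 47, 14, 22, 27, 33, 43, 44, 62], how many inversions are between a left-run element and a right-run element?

18

Take each right-half value and tally the left-half values above it:
r = 14: 18, 31, 38, 40, 47 → 5
r = 22: 31, 38, 40, 47 → 4
r = 27: 31, 38, 40, 47 → 4
r = 33: 38, 40, 47 → 3
r = 43: 47 → 1
r = 44: 47 → 1
r = 62: none → 0
Cross-inversions: 5 + 4 + 4 + 3 + 1 + 1 + 0 = 18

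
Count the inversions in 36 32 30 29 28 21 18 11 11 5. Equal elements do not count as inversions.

44 out-of-order pairs

Count, for each position, how many later elements it exceeds:
36 → 32, 30, 29, 28, 21, 18, 11, 11, 5 → 9
32 → 30, 29, 28, 21, 18, 11, 11, 5 → 8
30 → 29, 28, 21, 18, 11, 11, 5 → 7
29 → 28, 21, 18, 11, 11, 5 → 6
28 → 21, 18, 11, 11, 5 → 5
21 → 18, 11, 11, 5 → 4
18 → 11, 11, 5 → 3
11 → 5 → 1
11 → 5 → 1
5 → none → 0
Sum: 9 + 8 + 7 + 6 + 5 + 4 + 3 + 1 + 1 + 0 = 44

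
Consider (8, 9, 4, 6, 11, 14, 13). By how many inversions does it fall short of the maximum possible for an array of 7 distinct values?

Maximum inversions for 7 distinct elements is C(7, 2) = 7·6/2 = 21.
Current inversions — for each element, count later smaller elements:
8: 2
9: 2
4: 0
6: 0
11: 0
14: 1
13: 0
Current total: 2 + 2 + 0 + 0 + 0 + 1 + 0 = 5
Shortfall: 21 − 5 = 16

16 inversions short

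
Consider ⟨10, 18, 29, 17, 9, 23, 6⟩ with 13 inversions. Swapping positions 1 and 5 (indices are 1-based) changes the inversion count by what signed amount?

-1

Positions 1 and 5 hold 10 and 9; after swapping, the array is [9, 18, 29, 17, 10, 23, 6].
Sweep left to right; for each value list the smaller values that follow it:
9 → 6 → 1
18 → 17, 10, 6 → 3
29 → 17, 10, 23, 6 → 4
17 → 10, 6 → 2
10 → 6 → 1
23 → 6 → 1
6 → none → 0
Sum: 1 + 3 + 4 + 2 + 1 + 1 + 0 = 12
Change: 12 − 13 = -1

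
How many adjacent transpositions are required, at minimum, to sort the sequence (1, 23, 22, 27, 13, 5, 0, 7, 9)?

22

Minimum adjacent swaps = number of inversions (each swap of adjacent out-of-order elements removes one inversion and no swap can remove more).
Count inversions — for each element, later elements that are smaller:
1: 0 → 1
23: 22, 13, 5, 0, 7, 9 → 6
22: 13, 5, 0, 7, 9 → 5
27: 13, 5, 0, 7, 9 → 5
13: 5, 0, 7, 9 → 4
5: 0 → 1
0: none → 0
7: none → 0
9: none → 0
Total inversions: 1 + 6 + 5 + 5 + 4 + 1 + 0 + 0 + 0 = 22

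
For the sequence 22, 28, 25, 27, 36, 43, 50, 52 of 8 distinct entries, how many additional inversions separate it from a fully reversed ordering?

26

Maximum inversions for 8 distinct elements is C(8, 2) = 8·7/2 = 28.
Current inversions — for each element, count later smaller elements:
22: 0
28: 2
25: 0
27: 0
36: 0
43: 0
50: 0
52: 0
Current total: 0 + 2 + 0 + 0 + 0 + 0 + 0 + 0 = 2
Shortfall: 28 − 2 = 26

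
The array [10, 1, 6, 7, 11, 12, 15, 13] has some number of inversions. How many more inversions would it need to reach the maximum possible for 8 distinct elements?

24

Maximum inversions for 8 distinct elements is C(8, 2) = 8·7/2 = 28.
Current inversions — for each element, count later smaller elements:
10: 3
1: 0
6: 0
7: 0
11: 0
12: 0
15: 1
13: 0
Current total: 3 + 0 + 0 + 0 + 0 + 0 + 1 + 0 = 4
Shortfall: 28 − 4 = 24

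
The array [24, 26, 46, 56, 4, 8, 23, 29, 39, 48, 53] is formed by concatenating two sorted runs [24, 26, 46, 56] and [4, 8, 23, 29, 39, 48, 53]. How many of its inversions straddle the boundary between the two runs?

Take each right-half value and tally the left-half values above it:
r = 4: 24, 26, 46, 56 → 4
r = 8: 24, 26, 46, 56 → 4
r = 23: 24, 26, 46, 56 → 4
r = 29: 46, 56 → 2
r = 39: 46, 56 → 2
r = 48: 56 → 1
r = 53: 56 → 1
Cross-inversions: 4 + 4 + 4 + 2 + 2 + 1 + 1 = 18

18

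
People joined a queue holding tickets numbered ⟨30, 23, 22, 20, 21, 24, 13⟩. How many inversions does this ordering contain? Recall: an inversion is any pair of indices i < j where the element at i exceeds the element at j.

16

Element-by-element contributions:
30 → 23, 22, 20, 21, 24, 13 → 6
23 → 22, 20, 21, 13 → 4
22 → 20, 21, 13 → 3
20 → 13 → 1
21 → 13 → 1
24 → 13 → 1
13 → none → 0
Sum: 6 + 4 + 3 + 1 + 1 + 1 + 0 = 16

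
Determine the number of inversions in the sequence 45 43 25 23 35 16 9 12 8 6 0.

Sweep left to right; for each value list the smaller values that follow it:
45 → 43, 25, 23, 35, 16, 9, 12, 8, 6, 0 → 10
43 → 25, 23, 35, 16, 9, 12, 8, 6, 0 → 9
25 → 23, 16, 9, 12, 8, 6, 0 → 7
23 → 16, 9, 12, 8, 6, 0 → 6
35 → 16, 9, 12, 8, 6, 0 → 6
16 → 9, 12, 8, 6, 0 → 5
9 → 8, 6, 0 → 3
12 → 8, 6, 0 → 3
8 → 6, 0 → 2
6 → 0 → 1
0 → none → 0
Sum: 10 + 9 + 7 + 6 + 6 + 5 + 3 + 3 + 2 + 1 + 0 = 52

52 out-of-order pairs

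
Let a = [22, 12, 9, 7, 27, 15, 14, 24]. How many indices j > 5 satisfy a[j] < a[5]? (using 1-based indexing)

3

The element at index 5 is 27.
Elements after it: 15, 14, 24
Those smaller than 27: 15, 14, 24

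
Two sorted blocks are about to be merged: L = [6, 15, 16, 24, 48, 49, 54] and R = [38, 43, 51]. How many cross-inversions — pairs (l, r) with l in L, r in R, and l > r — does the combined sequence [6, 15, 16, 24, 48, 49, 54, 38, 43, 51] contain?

7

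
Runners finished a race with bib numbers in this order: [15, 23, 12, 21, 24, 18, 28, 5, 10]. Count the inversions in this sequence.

There are 20 inversions.

Element-by-element contributions:
15 → 12, 5, 10 → 3
23 → 12, 21, 18, 5, 10 → 5
12 → 5, 10 → 2
21 → 18, 5, 10 → 3
24 → 18, 5, 10 → 3
18 → 5, 10 → 2
28 → 5, 10 → 2
5 → none → 0
10 → none → 0
Sum: 3 + 5 + 2 + 3 + 3 + 2 + 2 + 0 + 0 = 20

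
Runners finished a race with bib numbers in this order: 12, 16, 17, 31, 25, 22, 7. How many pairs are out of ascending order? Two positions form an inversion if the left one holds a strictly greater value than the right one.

9 out-of-order pairs

Element-by-element contributions:
12 → 7 → 1
16 → 7 → 1
17 → 7 → 1
31 → 25, 22, 7 → 3
25 → 22, 7 → 2
22 → 7 → 1
7 → none → 0
Sum: 1 + 1 + 1 + 3 + 2 + 1 + 0 = 9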